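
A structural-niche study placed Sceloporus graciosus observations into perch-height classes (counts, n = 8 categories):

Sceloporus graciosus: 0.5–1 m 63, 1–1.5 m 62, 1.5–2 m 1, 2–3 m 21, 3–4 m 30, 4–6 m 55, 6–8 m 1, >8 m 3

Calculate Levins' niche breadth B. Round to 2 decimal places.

Proportions for Sceloporus graciosus (n=236): 63/236=0.2669, 62/236=0.2627, 1/236=0.0042, 21/236=0.0890, 30/236=0.1271, 55/236=0.2331, 1/236=0.0042, 3/236=0.0127
Σpᵢ² = 0.2669² + 0.2627² + 0.0042² + 0.0890² + 0.1271² + 0.2331² + 0.0042² + 0.0127² = 0.071236 + 0.069011 + 0.000018 + 0.007921 + 0.016154 + 0.054336 + 0.000018 + 0.000161 = 0.218855
B = 1 / 0.218855 = 4.5692

4.57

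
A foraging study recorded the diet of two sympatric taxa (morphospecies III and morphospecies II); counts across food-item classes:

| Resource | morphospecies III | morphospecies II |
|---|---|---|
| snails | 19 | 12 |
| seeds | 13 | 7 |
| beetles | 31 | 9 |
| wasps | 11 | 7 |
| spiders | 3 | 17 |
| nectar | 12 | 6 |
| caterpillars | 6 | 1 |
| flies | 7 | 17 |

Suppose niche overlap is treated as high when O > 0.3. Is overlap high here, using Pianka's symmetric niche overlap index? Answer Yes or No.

Proportions for morphospecies III (n=102): 19/102=0.1863, 13/102=0.1275, 31/102=0.3039, 11/102=0.1078, 3/102=0.0294, 12/102=0.1176, 6/102=0.0588, 7/102=0.0686
Proportions for morphospecies II (n=76): 12/76=0.1579, 7/76=0.0921, 9/76=0.1184, 7/76=0.0921, 17/76=0.2237, 6/76=0.0789, 1/76=0.0132, 17/76=0.2237
Σ p₁ᵢp₂ᵢ = 0.029417 + 0.011743 + 0.035982 + 0.009928 + 0.006577 + 0.009279 + 0.000776 + 0.015346 = 0.119048
Σp_1ᵢ² = 0.1863² + 0.1275² + 0.3039² + 0.1078² + 0.0294² + 0.1176² + 0.0588² + 0.0686² = 0.034708 + 0.016256 + 0.092355 + 0.011621 + 0.000864 + 0.013830 + 0.003457 + 0.004706 = 0.177797
Σp_2ᵢ² = 0.1579² + 0.0921² + 0.1184² + 0.0921² + 0.2237² + 0.0789² + 0.0132² + 0.2237² = 0.024932 + 0.008482 + 0.014019 + 0.008482 + 0.050042 + 0.006225 + 0.000174 + 0.050042 = 0.162398
O = 0.119048 / √(0.177797 × 0.162398) = 0.119048 / 0.1699232 = 0.7006
O = 0.7006 > 0.3 → Yes.

Yes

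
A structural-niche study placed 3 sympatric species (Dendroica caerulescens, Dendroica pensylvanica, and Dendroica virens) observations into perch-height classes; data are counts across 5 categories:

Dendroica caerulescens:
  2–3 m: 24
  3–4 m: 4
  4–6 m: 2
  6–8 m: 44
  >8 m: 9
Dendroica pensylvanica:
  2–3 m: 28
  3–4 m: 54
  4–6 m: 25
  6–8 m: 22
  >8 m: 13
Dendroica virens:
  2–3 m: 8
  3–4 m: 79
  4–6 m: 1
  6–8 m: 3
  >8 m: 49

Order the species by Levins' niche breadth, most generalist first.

Proportions for Dendroica caerulescens (n=83): 24/83=0.2892, 4/83=0.0482, 2/83=0.0241, 44/83=0.5301, 9/83=0.1084
Proportions for Dendroica pensylvanica (n=142): 28/142=0.1972, 54/142=0.3803, 25/142=0.1761, 22/142=0.1549, 13/142=0.0915
Proportions for Dendroica virens (n=140): 8/140=0.0571, 79/140=0.5643, 1/140=0.0071, 3/140=0.0214, 49/140=0.3500
Σp_caerᵢ² = 0.2892² + 0.0482² + 0.0241² + 0.5301² + 0.1084² = 0.083637 + 0.002323 + 0.000581 + 0.281006 + 0.011751 = 0.379298
B_caer = 1 / 0.379298 = 2.6364
Σp_pensᵢ² = 0.1972² + 0.3803² + 0.1761² + 0.1549² + 0.0915² = 0.038888 + 0.144628 + 0.031011 + 0.023994 + 0.008372 = 0.246893
B_pens = 1 / 0.246893 = 4.0503
Σp_vireᵢ² = 0.0571² + 0.5643² + 0.0071² + 0.0214² + 0.3500² = 0.003260 + 0.318434 + 0.000050 + 0.000458 + 0.122500 = 0.444702
B_vire = 1 / 0.444702 = 2.2487
Ranking by B (broadest → narrowest): Dendroica pensylvanica (4.05) > Dendroica caerulescens (2.64) > Dendroica virens (2.25)

Dendroica pensylvanica > Dendroica caerulescens > Dendroica virens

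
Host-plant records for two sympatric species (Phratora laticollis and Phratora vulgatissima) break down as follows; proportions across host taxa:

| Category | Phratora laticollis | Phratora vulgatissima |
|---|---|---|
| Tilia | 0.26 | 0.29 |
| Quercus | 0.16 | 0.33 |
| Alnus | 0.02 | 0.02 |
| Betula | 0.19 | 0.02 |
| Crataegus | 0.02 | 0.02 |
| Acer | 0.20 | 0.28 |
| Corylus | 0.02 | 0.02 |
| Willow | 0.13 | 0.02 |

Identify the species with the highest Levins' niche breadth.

Σp_latiᵢ² = 0.26² + 0.16² + 0.02² + 0.19² + 0.02² + 0.20² + 0.02² + 0.13² = 0.0676 + 0.0256 + 0.0004 + 0.0361 + 0.0004 + 0.0400 + 0.0004 + 0.0169 = 0.1874
B_lati = 1 / 0.1874 = 5.3362
Σp_vulgᵢ² = 0.29² + 0.33² + 0.02² + 0.02² + 0.02² + 0.28² + 0.02² + 0.02² = 0.0841 + 0.1089 + 0.0004 + 0.0004 + 0.0004 + 0.0784 + 0.0004 + 0.0004 = 0.2734
B_vulg = 1 / 0.2734 = 3.6576
Highest B → broadest niche (most generalist): Phratora laticollis (B = 5.34).

Phratora laticollis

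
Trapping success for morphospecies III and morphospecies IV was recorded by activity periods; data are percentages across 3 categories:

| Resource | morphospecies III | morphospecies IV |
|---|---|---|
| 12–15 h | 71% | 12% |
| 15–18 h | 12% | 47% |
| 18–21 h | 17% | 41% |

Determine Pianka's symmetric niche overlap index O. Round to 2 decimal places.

Convert percentages to proportions (divide by 100).
Σ p₁ᵢp₂ᵢ = 0.0852 + 0.0564 + 0.0697 = 0.2113
Σp_1ᵢ² = 0.71² + 0.12² + 0.17² = 0.5041 + 0.0144 + 0.0289 = 0.5474
Σp_2ᵢ² = 0.12² + 0.47² + 0.41² = 0.0144 + 0.2209 + 0.1681 = 0.4034
O = 0.2113 / √(0.5474 × 0.4034) = 0.2113 / 0.46992 = 0.4497

0.45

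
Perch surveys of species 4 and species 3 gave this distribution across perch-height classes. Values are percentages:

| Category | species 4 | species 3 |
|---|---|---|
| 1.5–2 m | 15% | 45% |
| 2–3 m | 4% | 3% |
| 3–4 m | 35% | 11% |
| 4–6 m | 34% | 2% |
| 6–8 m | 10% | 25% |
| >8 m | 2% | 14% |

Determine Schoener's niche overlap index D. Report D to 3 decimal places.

Convert percentages to proportions (divide by 100).
Σ|p₁ᵢ − p₂ᵢ| = 0.30 + 0.01 + 0.24 + 0.32 + 0.15 + 0.12 = 1.14
D = 1 − ½ × 1.14 = 1 − 0.570 = 0.43000

0.430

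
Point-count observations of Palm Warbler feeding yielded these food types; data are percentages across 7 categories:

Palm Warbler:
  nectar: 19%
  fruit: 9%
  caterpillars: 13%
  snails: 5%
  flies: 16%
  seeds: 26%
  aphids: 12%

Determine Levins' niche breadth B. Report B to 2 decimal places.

5.84

Convert percentages to proportions (divide by 100).
Σpᵢ² = 0.19² + 0.09² + 0.13² + 0.05² + 0.16² + 0.26² + 0.12² = 0.0361 + 0.0081 + 0.0169 + 0.0025 + 0.0256 + 0.0676 + 0.0144 = 0.1712
B = 1 / 0.1712 = 5.8411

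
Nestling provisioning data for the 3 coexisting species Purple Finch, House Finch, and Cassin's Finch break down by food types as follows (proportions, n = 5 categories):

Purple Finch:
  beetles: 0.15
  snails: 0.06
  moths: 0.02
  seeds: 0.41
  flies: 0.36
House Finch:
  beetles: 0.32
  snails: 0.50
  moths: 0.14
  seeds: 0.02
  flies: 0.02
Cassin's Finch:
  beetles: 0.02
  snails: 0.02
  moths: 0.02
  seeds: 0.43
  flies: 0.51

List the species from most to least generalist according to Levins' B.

Σp_Purpᵢ² = 0.15² + 0.06² + 0.02² + 0.41² + 0.36² = 0.0225 + 0.0036 + 0.0004 + 0.1681 + 0.1296 = 0.3242
B_Purp = 1 / 0.3242 = 3.0845
Σp_Housᵢ² = 0.32² + 0.50² + 0.14² + 0.02² + 0.02² = 0.1024 + 0.2500 + 0.0196 + 0.0004 + 0.0004 = 0.3728
B_Hous = 1 / 0.3728 = 2.6824
Σp_Cassᵢ² = 0.02² + 0.02² + 0.02² + 0.43² + 0.51² = 0.0004 + 0.0004 + 0.0004 + 0.1849 + 0.2601 = 0.4462
B_Cass = 1 / 0.4462 = 2.2411
Ranking by B (broadest → narrowest): Purple Finch (3.08) > House Finch (2.68) > Cassin's Finch (2.24)

Purple Finch > House Finch > Cassin's Finch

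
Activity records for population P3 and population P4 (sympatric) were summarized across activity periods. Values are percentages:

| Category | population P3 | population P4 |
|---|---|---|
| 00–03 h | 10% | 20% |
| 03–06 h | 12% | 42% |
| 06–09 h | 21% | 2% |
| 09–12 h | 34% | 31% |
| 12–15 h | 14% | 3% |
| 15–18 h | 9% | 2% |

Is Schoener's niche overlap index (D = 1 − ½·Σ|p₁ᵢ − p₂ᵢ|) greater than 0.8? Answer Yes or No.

Convert percentages to proportions (divide by 100).
Σ|p₁ᵢ − p₂ᵢ| = 0.10 + 0.30 + 0.19 + 0.03 + 0.11 + 0.07 = 0.80
D = 1 − ½ × 0.80 = 1 − 0.400 = 0.6000
D = 0.6000 < 0.8 → No.

No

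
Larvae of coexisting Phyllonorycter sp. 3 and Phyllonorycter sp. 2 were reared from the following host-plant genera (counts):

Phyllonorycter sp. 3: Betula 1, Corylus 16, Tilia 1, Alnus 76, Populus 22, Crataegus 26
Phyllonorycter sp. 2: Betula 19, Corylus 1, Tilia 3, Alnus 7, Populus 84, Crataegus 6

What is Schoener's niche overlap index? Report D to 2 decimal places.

Proportions for Phyllonorycter sp. 3 (n=142): 1/142=0.0070, 16/142=0.1127, 1/142=0.0070, 76/142=0.5352, 22/142=0.1549, 26/142=0.1831
Proportions for Phyllonorycter sp. 2 (n=120): 19/120=0.1583, 1/120=0.0083, 3/120=0.0250, 7/120=0.0583, 84/120=0.7000, 6/120=0.0500
Σ|p₁ᵢ − p₂ᵢ| = 0.1513 + 0.1044 + 0.0180 + 0.4769 + 0.5451 + 0.1331 = 1.4288
D = 1 − ½ × 1.4288 = 1 − 0.71440 = 0.28560

0.29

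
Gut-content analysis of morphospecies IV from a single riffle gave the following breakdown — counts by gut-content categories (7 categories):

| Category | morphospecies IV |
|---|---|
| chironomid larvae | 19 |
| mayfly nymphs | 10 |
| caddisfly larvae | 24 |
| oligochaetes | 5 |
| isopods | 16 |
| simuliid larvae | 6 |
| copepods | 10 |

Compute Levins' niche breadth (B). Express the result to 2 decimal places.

5.57

Proportions for morphospecies IV (n=90): 19/90=0.2111, 10/90=0.1111, 24/90=0.2667, 5/90=0.0556, 16/90=0.1778, 6/90=0.0667, 10/90=0.1111
Σpᵢ² = 0.2111² + 0.1111² + 0.2667² + 0.0556² + 0.1778² + 0.0667² + 0.1111² = 0.044563 + 0.012343 + 0.071129 + 0.003091 + 0.031613 + 0.004449 + 0.012343 = 0.179531
B = 1 / 0.179531 = 5.5701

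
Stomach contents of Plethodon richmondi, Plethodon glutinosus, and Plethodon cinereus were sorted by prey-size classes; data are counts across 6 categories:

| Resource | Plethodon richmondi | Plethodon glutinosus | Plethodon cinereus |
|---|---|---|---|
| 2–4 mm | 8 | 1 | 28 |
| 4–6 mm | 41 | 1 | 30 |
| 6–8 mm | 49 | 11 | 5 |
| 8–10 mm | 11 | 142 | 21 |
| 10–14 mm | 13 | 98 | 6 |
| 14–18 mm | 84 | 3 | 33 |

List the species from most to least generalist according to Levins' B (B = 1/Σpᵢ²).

Proportions for Plethodon richmondi (n=206): 8/206=0.0388, 41/206=0.1990, 49/206=0.2379, 11/206=0.0534, 13/206=0.0631, 84/206=0.4078
Proportions for Plethodon glutinosus (n=256): 1/256=0.0039, 1/256=0.0039, 11/256=0.0430, 142/256=0.5547, 98/256=0.3828, 3/256=0.0117
Proportions for Plethodon cinereus (n=123): 28/123=0.2276, 30/123=0.2439, 5/123=0.0407, 21/123=0.1707, 6/123=0.0488, 33/123=0.2683
Σp_richᵢ² = 0.0388² + 0.1990² + 0.2379² + 0.0534² + 0.0631² + 0.4078² = 0.001505 + 0.039601 + 0.056596 + 0.002852 + 0.003982 + 0.166301 = 0.270837
B_rich = 1 / 0.270837 = 3.6923
Σp_glutᵢ² = 0.0039² + 0.0039² + 0.0430² + 0.5547² + 0.3828² + 0.0117² = 0.000015 + 0.000015 + 0.001849 + 0.307692 + 0.146536 + 0.000137 = 0.456244
B_glut = 1 / 0.456244 = 2.1918
Σp_cineᵢ² = 0.2276² + 0.2439² + 0.0407² + 0.1707² + 0.0488² + 0.2683² = 0.051802 + 0.059487 + 0.001656 + 0.029138 + 0.002381 + 0.071985 = 0.216449
B_cine = 1 / 0.216449 = 4.6200
Ranking by B (broadest → narrowest): Plethodon cinereus (4.62) > Plethodon richmondi (3.69) > Plethodon glutinosus (2.19)

Plethodon cinereus > Plethodon richmondi > Plethodon glutinosus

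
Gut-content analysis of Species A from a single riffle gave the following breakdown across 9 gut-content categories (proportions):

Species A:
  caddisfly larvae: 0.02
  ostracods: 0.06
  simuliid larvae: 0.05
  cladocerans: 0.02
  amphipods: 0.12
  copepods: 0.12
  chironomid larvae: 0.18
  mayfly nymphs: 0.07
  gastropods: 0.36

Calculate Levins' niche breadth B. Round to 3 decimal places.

4.936

Σpᵢ² = 0.02² + 0.06² + 0.05² + 0.02² + 0.12² + 0.12² + 0.18² + 0.07² + 0.36² = 0.0004 + 0.0036 + 0.0025 + 0.0004 + 0.0144 + 0.0144 + 0.0324 + 0.0049 + 0.1296 = 0.2026
B = 1 / 0.2026 = 4.93583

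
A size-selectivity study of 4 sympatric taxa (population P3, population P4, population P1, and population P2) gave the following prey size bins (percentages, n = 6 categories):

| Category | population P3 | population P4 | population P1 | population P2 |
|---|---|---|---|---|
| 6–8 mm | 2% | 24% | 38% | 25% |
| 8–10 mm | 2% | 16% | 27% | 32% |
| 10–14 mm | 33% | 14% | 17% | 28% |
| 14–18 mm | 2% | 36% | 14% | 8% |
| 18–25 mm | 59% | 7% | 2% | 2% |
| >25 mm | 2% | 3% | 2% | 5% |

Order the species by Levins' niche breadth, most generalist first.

population P4 > population P2 > population P1 > population P3

Convert percentages to proportions (divide by 100).
Σp_P3ᵢ² = 0.02² + 0.02² + 0.33² + 0.02² + 0.59² + 0.02² = 0.0004 + 0.0004 + 0.1089 + 0.0004 + 0.3481 + 0.0004 = 0.4586
B_P3 = 1 / 0.4586 = 2.1805
Σp_P4ᵢ² = 0.24² + 0.16² + 0.14² + 0.36² + 0.07² + 0.03² = 0.0576 + 0.0256 + 0.0196 + 0.1296 + 0.0049 + 0.0009 = 0.2382
B_P4 = 1 / 0.2382 = 4.1982
Σp_P1ᵢ² = 0.38² + 0.27² + 0.17² + 0.14² + 0.02² + 0.02² = 0.1444 + 0.0729 + 0.0289 + 0.0196 + 0.0004 + 0.0004 = 0.2666
B_P1 = 1 / 0.2666 = 3.7509
Σp_P2ᵢ² = 0.25² + 0.32² + 0.28² + 0.08² + 0.02² + 0.05² = 0.0625 + 0.1024 + 0.0784 + 0.0064 + 0.0004 + 0.0025 = 0.2526
B_P2 = 1 / 0.2526 = 3.9588
Ranking by B (broadest → narrowest): population P4 (4.20) > population P2 (3.96) > population P1 (3.75) > population P3 (2.18)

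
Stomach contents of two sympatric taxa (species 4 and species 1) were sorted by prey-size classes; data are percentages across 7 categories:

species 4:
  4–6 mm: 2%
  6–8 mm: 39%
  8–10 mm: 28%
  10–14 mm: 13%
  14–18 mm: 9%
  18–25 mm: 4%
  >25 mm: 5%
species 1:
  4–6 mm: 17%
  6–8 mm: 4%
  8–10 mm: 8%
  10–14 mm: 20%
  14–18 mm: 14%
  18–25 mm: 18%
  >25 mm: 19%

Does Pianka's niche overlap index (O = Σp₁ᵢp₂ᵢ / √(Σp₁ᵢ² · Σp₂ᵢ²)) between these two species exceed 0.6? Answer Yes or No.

No

Convert percentages to proportions (divide by 100).
Σ p₁ᵢp₂ᵢ = 0.0034 + 0.0156 + 0.0224 + 0.0260 + 0.0126 + 0.0072 + 0.0095 = 0.0967
Σp_1ᵢ² = 0.02² + 0.39² + 0.28² + 0.13² + 0.09² + 0.04² + 0.05² = 0.0004 + 0.1521 + 0.0784 + 0.0169 + 0.0081 + 0.0016 + 0.0025 = 0.2600
Σp_2ᵢ² = 0.17² + 0.04² + 0.08² + 0.20² + 0.14² + 0.18² + 0.19² = 0.0289 + 0.0016 + 0.0064 + 0.0400 + 0.0196 + 0.0324 + 0.0361 = 0.1650
O = 0.0967 / √(0.2600 × 0.1650) = 0.0967 / 0.20712 = 0.4669
O = 0.4669 < 0.6 → No.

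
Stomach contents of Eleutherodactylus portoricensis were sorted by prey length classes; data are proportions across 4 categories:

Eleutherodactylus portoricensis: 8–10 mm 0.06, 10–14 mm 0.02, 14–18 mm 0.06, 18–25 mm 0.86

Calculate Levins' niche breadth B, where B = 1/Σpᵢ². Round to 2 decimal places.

Σpᵢ² = 0.06² + 0.02² + 0.06² + 0.86² = 0.0036 + 0.0004 + 0.0036 + 0.7396 = 0.7472
B = 1 / 0.7472 = 1.3383

1.34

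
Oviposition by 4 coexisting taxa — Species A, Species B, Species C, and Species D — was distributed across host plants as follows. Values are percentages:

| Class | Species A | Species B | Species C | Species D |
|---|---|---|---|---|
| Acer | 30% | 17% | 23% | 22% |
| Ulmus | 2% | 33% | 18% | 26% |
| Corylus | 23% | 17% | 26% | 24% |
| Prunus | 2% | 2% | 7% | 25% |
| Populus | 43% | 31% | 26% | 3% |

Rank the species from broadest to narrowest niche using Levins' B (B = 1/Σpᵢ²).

Convert percentages to proportions (divide by 100).
Σp_Aᵢ² = 0.30² + 0.02² + 0.23² + 0.02² + 0.43² = 0.0900 + 0.0004 + 0.0529 + 0.0004 + 0.1849 = 0.3286
B_A = 1 / 0.3286 = 3.0432
Σp_Bᵢ² = 0.17² + 0.33² + 0.17² + 0.02² + 0.31² = 0.0289 + 0.1089 + 0.0289 + 0.0004 + 0.0961 = 0.2632
B_B = 1 / 0.2632 = 3.7994
Σp_Cᵢ² = 0.23² + 0.18² + 0.26² + 0.07² + 0.26² = 0.0529 + 0.0324 + 0.0676 + 0.0049 + 0.0676 = 0.2254
B_C = 1 / 0.2254 = 4.4366
Σp_Dᵢ² = 0.22² + 0.26² + 0.24² + 0.25² + 0.03² = 0.0484 + 0.0676 + 0.0576 + 0.0625 + 0.0009 = 0.2370
B_D = 1 / 0.2370 = 4.2194
Ranking by B (broadest → narrowest): Species C (4.44) > Species D (4.22) > Species B (3.80) > Species A (3.04)

Species C > Species D > Species B > Species A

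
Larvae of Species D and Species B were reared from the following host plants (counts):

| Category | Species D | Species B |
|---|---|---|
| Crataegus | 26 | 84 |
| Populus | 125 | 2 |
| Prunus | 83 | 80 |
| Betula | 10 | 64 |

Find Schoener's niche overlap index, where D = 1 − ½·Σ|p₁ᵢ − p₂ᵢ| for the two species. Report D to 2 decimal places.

0.50

Proportions for Species D (n=244): 26/244=0.1066, 125/244=0.5123, 83/244=0.3402, 10/244=0.0410
Proportions for Species B (n=230): 84/230=0.3652, 2/230=0.0087, 80/230=0.3478, 64/230=0.2783
Σ|p₁ᵢ − p₂ᵢ| = 0.2586 + 0.5036 + 0.0076 + 0.2373 = 1.0071
D = 1 − ½ × 1.0071 = 1 − 0.50355 = 0.49645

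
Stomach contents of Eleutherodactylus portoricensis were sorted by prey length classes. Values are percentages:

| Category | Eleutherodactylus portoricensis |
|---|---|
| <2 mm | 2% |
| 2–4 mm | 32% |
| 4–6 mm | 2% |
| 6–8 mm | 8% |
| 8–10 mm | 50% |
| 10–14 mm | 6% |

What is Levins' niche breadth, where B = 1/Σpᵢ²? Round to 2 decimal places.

Convert percentages to proportions (divide by 100).
Σpᵢ² = 0.02² + 0.32² + 0.02² + 0.08² + 0.50² + 0.06² = 0.0004 + 0.1024 + 0.0004 + 0.0064 + 0.2500 + 0.0036 = 0.3632
B = 1 / 0.3632 = 2.7533

2.75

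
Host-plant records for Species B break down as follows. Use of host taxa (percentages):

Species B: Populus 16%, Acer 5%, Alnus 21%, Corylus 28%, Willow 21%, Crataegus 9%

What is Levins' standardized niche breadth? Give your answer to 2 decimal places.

0.79

Convert percentages to proportions (divide by 100).
Σpᵢ² = 0.16² + 0.05² + 0.21² + 0.28² + 0.21² + 0.09² = 0.0256 + 0.0025 + 0.0441 + 0.0784 + 0.0441 + 0.0081 = 0.2028
B = 1 / 0.2028 = 4.9310
Bₛ = (B − 1)/(n − 1) = (4.9310 − 1)/(6 − 1) = 3.9310/5 = 0.7862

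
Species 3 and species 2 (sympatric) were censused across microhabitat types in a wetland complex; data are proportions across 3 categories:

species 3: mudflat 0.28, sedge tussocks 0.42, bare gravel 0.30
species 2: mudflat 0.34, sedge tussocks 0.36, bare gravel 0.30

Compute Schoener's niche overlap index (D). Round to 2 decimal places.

Σ|p₁ᵢ − p₂ᵢ| = 0.06 + 0.06 + 0.00 = 0.12
D = 1 − ½ × 0.12 = 1 − 0.060 = 0.9400

0.94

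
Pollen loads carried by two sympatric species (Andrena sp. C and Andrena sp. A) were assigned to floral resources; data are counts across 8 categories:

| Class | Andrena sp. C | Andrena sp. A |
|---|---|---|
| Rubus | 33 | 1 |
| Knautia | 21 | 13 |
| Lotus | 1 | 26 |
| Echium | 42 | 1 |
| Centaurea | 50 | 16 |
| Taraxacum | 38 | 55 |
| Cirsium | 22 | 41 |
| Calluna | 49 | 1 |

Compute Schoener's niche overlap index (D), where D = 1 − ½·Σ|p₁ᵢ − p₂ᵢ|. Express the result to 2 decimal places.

0.44

Proportions for Andrena sp. C (n=256): 33/256=0.1289, 21/256=0.0820, 1/256=0.0039, 42/256=0.1641, 50/256=0.1953, 38/256=0.1484, 22/256=0.0859, 49/256=0.1914
Proportions for Andrena sp. A (n=154): 1/154=0.0065, 13/154=0.0844, 26/154=0.1688, 1/154=0.0065, 16/154=0.1039, 55/154=0.3571, 41/154=0.2662, 1/154=0.0065
Σ|p₁ᵢ − p₂ᵢ| = 0.1224 + 0.0024 + 0.1649 + 0.1576 + 0.0914 + 0.2087 + 0.1803 + 0.1849 = 1.1126
D = 1 − ½ × 1.1126 = 1 − 0.55630 = 0.44370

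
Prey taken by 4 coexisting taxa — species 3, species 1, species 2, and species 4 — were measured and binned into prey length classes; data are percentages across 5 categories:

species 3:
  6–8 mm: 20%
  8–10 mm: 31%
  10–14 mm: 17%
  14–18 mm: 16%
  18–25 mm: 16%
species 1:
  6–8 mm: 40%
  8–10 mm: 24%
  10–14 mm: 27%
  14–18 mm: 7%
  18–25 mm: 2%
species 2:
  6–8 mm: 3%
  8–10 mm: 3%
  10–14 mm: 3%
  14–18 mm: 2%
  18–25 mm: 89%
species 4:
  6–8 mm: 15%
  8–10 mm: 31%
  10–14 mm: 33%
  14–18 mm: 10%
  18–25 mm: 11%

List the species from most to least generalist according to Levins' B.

Convert percentages to proportions (divide by 100).
Σp_3ᵢ² = 0.20² + 0.31² + 0.17² + 0.16² + 0.16² = 0.0400 + 0.0961 + 0.0289 + 0.0256 + 0.0256 = 0.2162
B_3 = 1 / 0.2162 = 4.6253
Σp_1ᵢ² = 0.40² + 0.24² + 0.27² + 0.07² + 0.02² = 0.1600 + 0.0576 + 0.0729 + 0.0049 + 0.0004 = 0.2958
B_1 = 1 / 0.2958 = 3.3807
Σp_2ᵢ² = 0.03² + 0.03² + 0.03² + 0.02² + 0.89² = 0.0009 + 0.0009 + 0.0009 + 0.0004 + 0.7921 = 0.7952
B_2 = 1 / 0.7952 = 1.2575
Σp_4ᵢ² = 0.15² + 0.31² + 0.33² + 0.10² + 0.11² = 0.0225 + 0.0961 + 0.1089 + 0.0100 + 0.0121 = 0.2496
B_4 = 1 / 0.2496 = 4.0064
Ranking by B (broadest → narrowest): species 3 (4.63) > species 4 (4.01) > species 1 (3.38) > species 2 (1.26)

species 3 > species 4 > species 1 > species 2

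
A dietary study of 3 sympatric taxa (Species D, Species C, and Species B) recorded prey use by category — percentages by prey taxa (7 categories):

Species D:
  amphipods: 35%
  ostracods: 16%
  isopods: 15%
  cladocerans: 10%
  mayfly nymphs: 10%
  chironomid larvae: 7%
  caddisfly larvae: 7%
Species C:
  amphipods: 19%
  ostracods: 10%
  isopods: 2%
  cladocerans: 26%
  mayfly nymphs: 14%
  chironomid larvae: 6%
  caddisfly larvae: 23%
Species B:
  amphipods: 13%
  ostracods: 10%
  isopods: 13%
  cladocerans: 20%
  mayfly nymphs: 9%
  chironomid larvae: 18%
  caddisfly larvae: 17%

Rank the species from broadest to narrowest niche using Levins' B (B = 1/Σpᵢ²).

Convert percentages to proportions (divide by 100).
Σp_Dᵢ² = 0.35² + 0.16² + 0.15² + 0.10² + 0.10² + 0.07² + 0.07² = 0.1225 + 0.0256 + 0.0225 + 0.0100 + 0.0100 + 0.0049 + 0.0049 = 0.2004
B_D = 1 / 0.2004 = 4.9900
Σp_Cᵢ² = 0.19² + 0.10² + 0.02² + 0.26² + 0.14² + 0.06² + 0.23² = 0.0361 + 0.0100 + 0.0004 + 0.0676 + 0.0196 + 0.0036 + 0.0529 = 0.1902
B_C = 1 / 0.1902 = 5.2576
Σp_Bᵢ² = 0.13² + 0.10² + 0.13² + 0.20² + 0.09² + 0.18² + 0.17² = 0.0169 + 0.0100 + 0.0169 + 0.0400 + 0.0081 + 0.0324 + 0.0289 = 0.1532
B_B = 1 / 0.1532 = 6.5274
Ranking by B (broadest → narrowest): Species B (6.53) > Species C (5.26) > Species D (4.99)

Species B > Species C > Species D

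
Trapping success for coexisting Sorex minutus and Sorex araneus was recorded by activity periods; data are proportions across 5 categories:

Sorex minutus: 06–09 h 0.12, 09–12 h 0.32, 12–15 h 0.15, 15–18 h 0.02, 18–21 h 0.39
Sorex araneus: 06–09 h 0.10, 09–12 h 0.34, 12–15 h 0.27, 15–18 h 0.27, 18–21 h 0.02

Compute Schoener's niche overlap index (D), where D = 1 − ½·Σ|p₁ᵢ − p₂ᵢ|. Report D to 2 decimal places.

Σ|p₁ᵢ − p₂ᵢ| = 0.02 + 0.02 + 0.12 + 0.25 + 0.37 = 0.78
D = 1 − ½ × 0.78 = 1 − 0.390 = 0.6100

0.61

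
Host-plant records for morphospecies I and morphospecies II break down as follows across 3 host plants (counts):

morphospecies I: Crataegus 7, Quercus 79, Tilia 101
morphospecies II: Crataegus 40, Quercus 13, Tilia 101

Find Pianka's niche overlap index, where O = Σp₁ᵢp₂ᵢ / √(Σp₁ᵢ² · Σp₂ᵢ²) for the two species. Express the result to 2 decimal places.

Proportions for morphospecies I (n=187): 7/187=0.0374, 79/187=0.4225, 101/187=0.5401
Proportions for morphospecies II (n=154): 40/154=0.2597, 13/154=0.0844, 101/154=0.6558
Σ p₁ᵢp₂ᵢ = 0.009713 + 0.035659 + 0.354198 = 0.399570
Σp_1ᵢ² = 0.0374² + 0.4225² + 0.5401² = 0.001399 + 0.178506 + 0.291708 = 0.471613
Σp_2ᵢ² = 0.2597² + 0.0844² + 0.6558² = 0.067444 + 0.007123 + 0.430074 = 0.504641
O = 0.399570 / √(0.471613 × 0.504641) = 0.399570 / 0.4878476 = 0.8190

0.82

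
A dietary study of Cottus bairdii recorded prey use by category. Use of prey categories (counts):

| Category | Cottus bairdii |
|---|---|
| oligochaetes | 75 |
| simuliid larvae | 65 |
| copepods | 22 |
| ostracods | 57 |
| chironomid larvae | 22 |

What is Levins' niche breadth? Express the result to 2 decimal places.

Proportions for Cottus bairdii (n=241): 75/241=0.3112, 65/241=0.2697, 22/241=0.0913, 57/241=0.2365, 22/241=0.0913
Σpᵢ² = 0.3112² + 0.2697² + 0.0913² + 0.2365² + 0.0913² = 0.096845 + 0.072738 + 0.008336 + 0.055932 + 0.008336 = 0.242187
B = 1 / 0.242187 = 4.1290

4.13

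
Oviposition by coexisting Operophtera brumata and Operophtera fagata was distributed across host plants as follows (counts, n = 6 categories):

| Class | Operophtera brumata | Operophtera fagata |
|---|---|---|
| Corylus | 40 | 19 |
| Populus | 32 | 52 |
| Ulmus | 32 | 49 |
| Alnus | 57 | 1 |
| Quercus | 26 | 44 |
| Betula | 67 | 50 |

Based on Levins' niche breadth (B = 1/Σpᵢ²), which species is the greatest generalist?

Proportions for Operophtera brumata (n=254): 40/254=0.1575, 32/254=0.1260, 32/254=0.1260, 57/254=0.2244, 26/254=0.1024, 67/254=0.2638
Proportions for Operophtera fagata (n=215): 19/215=0.0884, 52/215=0.2419, 49/215=0.2279, 1/215=0.0047, 44/215=0.2047, 50/215=0.2326
Σp_brumᵢ² = 0.1575² + 0.1260² + 0.1260² + 0.2244² + 0.1024² + 0.2638² = 0.024806 + 0.015876 + 0.015876 + 0.050355 + 0.010486 + 0.069590 = 0.186989
B_brum = 1 / 0.186989 = 5.3479
Σp_fagaᵢ² = 0.0884² + 0.2419² + 0.2279² + 0.0047² + 0.2047² + 0.2326² = 0.007815 + 0.058516 + 0.051938 + 0.000022 + 0.041902 + 0.054103 = 0.214296
B_faga = 1 / 0.214296 = 4.6664
Highest B → broadest niche (most generalist): Operophtera brumata (B = 5.35).

Operophtera brumata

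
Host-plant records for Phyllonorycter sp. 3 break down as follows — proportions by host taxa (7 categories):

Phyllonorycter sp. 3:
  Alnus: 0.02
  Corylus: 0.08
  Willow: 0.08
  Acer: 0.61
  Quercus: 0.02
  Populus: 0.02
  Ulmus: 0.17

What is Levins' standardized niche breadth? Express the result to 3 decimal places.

0.235

Σpᵢ² = 0.02² + 0.08² + 0.08² + 0.61² + 0.02² + 0.02² + 0.17² = 0.0004 + 0.0064 + 0.0064 + 0.3721 + 0.0004 + 0.0004 + 0.0289 = 0.4150
B = 1 / 0.4150 = 2.40964
Bₛ = (B − 1)/(n − 1) = (2.40964 − 1)/(7 − 1) = 1.40964/6 = 0.23494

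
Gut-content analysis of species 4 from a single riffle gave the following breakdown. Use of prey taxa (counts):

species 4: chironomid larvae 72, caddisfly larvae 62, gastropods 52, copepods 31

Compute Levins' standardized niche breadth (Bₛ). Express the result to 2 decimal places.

0.90

Proportions for species 4 (n=217): 72/217=0.3318, 62/217=0.2857, 52/217=0.2396, 31/217=0.1429
Σpᵢ² = 0.3318² + 0.2857² + 0.2396² + 0.1429² = 0.110091 + 0.081624 + 0.057408 + 0.020420 = 0.269543
B = 1 / 0.269543 = 3.7100
Bₛ = (B − 1)/(n − 1) = (3.7100 − 1)/(4 − 1) = 2.7100/3 = 0.9033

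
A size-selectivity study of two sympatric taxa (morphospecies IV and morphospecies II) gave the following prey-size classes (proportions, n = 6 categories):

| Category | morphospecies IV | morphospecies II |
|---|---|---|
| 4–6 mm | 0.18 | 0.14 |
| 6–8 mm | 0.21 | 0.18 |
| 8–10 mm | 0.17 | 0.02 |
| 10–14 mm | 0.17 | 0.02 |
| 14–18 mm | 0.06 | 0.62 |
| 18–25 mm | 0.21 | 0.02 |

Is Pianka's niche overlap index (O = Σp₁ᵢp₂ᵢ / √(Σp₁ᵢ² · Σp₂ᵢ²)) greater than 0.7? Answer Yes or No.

No

Σ p₁ᵢp₂ᵢ = 0.0252 + 0.0378 + 0.0034 + 0.0034 + 0.0372 + 0.0042 = 0.1112
Σp_1ᵢ² = 0.18² + 0.21² + 0.17² + 0.17² + 0.06² + 0.21² = 0.0324 + 0.0441 + 0.0289 + 0.0289 + 0.0036 + 0.0441 = 0.1820
Σp_2ᵢ² = 0.14² + 0.18² + 0.02² + 0.02² + 0.62² + 0.02² = 0.0196 + 0.0324 + 0.0004 + 0.0004 + 0.3844 + 0.0004 = 0.4376
O = 0.1112 / √(0.1820 × 0.4376) = 0.1112 / 0.28221 = 0.3940
O = 0.3940 < 0.7 → No.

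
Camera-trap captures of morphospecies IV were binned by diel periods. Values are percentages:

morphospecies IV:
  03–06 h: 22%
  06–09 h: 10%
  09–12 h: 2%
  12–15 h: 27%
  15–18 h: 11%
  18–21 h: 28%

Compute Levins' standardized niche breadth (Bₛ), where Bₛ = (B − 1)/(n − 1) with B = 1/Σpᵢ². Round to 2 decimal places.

0.70

Convert percentages to proportions (divide by 100).
Σpᵢ² = 0.22² + 0.10² + 0.02² + 0.27² + 0.11² + 0.28² = 0.0484 + 0.0100 + 0.0004 + 0.0729 + 0.0121 + 0.0784 = 0.2222
B = 1 / 0.2222 = 4.5005
Bₛ = (B − 1)/(n − 1) = (4.5005 − 1)/(6 − 1) = 3.5005/5 = 0.7001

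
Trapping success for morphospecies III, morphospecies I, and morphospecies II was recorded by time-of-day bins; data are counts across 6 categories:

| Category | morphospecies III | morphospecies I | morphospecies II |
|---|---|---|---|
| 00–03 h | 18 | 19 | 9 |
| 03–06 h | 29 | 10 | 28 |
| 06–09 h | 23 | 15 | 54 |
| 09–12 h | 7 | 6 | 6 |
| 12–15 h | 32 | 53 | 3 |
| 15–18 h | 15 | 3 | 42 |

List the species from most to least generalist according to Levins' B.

Proportions for morphospecies III (n=124): 18/124=0.1452, 29/124=0.2339, 23/124=0.1855, 7/124=0.0565, 32/124=0.2581, 15/124=0.1210
Proportions for morphospecies I (n=106): 19/106=0.1792, 10/106=0.0943, 15/106=0.1415, 6/106=0.0566, 53/106=0.5000, 3/106=0.0283
Proportions for morphospecies II (n=142): 9/142=0.0634, 28/142=0.1972, 54/142=0.3803, 6/142=0.0423, 3/142=0.0211, 42/142=0.2958
Σp_IIIᵢ² = 0.1452² + 0.2339² + 0.1855² + 0.0565² + 0.2581² + 0.1210² = 0.021083 + 0.054709 + 0.034410 + 0.003192 + 0.066616 + 0.014641 = 0.194651
B_III = 1 / 0.194651 = 5.1374
Σp_Iᵢ² = 0.1792² + 0.0943² + 0.1415² + 0.0566² + 0.5000² + 0.0283² = 0.032113 + 0.008892 + 0.020022 + 0.003204 + 0.250000 + 0.000801 = 0.315032
B_I = 1 / 0.315032 = 3.1743
Σp_IIᵢ² = 0.0634² + 0.1972² + 0.3803² + 0.0423² + 0.0211² + 0.2958² = 0.004020 + 0.038888 + 0.144628 + 0.001789 + 0.000445 + 0.087498 = 0.277268
B_II = 1 / 0.277268 = 3.6066
Ranking by B (broadest → narrowest): morphospecies III (5.14) > morphospecies II (3.61) > morphospecies I (3.17)

morphospecies III > morphospecies II > morphospecies I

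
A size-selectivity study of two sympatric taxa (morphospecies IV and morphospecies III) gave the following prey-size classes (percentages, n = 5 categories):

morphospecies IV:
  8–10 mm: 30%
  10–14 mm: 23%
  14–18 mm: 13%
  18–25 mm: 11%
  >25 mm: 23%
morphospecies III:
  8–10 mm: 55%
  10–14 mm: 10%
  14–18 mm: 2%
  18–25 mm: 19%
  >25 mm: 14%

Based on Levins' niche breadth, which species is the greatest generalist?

Convert percentages to proportions (divide by 100).
Σp_IVᵢ² = 0.30² + 0.23² + 0.13² + 0.11² + 0.23² = 0.0900 + 0.0529 + 0.0169 + 0.0121 + 0.0529 = 0.2248
B_IV = 1 / 0.2248 = 4.4484
Σp_IIIᵢ² = 0.55² + 0.10² + 0.02² + 0.19² + 0.14² = 0.3025 + 0.0100 + 0.0004 + 0.0361 + 0.0196 = 0.3686
B_III = 1 / 0.3686 = 2.7130
Highest B → broadest niche (most generalist): morphospecies IV (B = 4.45).

morphospecies IV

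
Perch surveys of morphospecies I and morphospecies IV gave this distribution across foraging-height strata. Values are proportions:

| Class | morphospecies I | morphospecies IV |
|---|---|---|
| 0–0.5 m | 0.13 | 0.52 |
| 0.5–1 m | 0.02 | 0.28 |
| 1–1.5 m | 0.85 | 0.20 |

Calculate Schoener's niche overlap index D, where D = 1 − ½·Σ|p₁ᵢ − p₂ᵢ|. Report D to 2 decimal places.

Σ|p₁ᵢ − p₂ᵢ| = 0.39 + 0.26 + 0.65 = 1.30
D = 1 − ½ × 1.30 = 1 − 0.650 = 0.3500

0.35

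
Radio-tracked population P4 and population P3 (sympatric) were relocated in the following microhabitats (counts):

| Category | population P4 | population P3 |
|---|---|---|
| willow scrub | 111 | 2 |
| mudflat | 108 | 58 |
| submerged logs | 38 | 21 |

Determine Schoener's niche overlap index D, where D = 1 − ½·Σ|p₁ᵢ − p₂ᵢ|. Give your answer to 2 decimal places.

0.59

Proportions for population P4 (n=257): 111/257=0.4319, 108/257=0.4202, 38/257=0.1479
Proportions for population P3 (n=81): 2/81=0.0247, 58/81=0.7160, 21/81=0.2593
Σ|p₁ᵢ − p₂ᵢ| = 0.4072 + 0.2958 + 0.1114 = 0.8144
D = 1 − ½ × 0.8144 = 1 − 0.40720 = 0.59280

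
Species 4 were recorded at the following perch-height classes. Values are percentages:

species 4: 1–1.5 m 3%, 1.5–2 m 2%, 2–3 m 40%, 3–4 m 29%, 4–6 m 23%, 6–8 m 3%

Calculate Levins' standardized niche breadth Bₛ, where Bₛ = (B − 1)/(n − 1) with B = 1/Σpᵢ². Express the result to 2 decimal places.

Convert percentages to proportions (divide by 100).
Σpᵢ² = 0.03² + 0.02² + 0.40² + 0.29² + 0.23² + 0.03² = 0.0009 + 0.0004 + 0.1600 + 0.0841 + 0.0529 + 0.0009 = 0.2992
B = 1 / 0.2992 = 3.3422
Bₛ = (B − 1)/(n − 1) = (3.3422 − 1)/(6 − 1) = 2.3422/5 = 0.4684

0.47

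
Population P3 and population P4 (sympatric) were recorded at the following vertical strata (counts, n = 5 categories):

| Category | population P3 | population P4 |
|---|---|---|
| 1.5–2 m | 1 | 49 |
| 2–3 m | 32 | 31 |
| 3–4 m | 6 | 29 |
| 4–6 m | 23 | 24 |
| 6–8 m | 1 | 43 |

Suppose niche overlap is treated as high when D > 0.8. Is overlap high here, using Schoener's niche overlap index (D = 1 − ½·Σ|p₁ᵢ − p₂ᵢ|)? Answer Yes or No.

Proportions for population P3 (n=63): 1/63=0.0159, 32/63=0.5079, 6/63=0.0952, 23/63=0.3651, 1/63=0.0159
Proportions for population P4 (n=176): 49/176=0.2784, 31/176=0.1761, 29/176=0.1648, 24/176=0.1364, 43/176=0.2443
Σ|p₁ᵢ − p₂ᵢ| = 0.2625 + 0.3318 + 0.0696 + 0.2287 + 0.2284 = 1.1210
D = 1 − ½ × 1.1210 = 1 − 0.56050 = 0.43950
D = 0.43950 < 0.8 → No.

No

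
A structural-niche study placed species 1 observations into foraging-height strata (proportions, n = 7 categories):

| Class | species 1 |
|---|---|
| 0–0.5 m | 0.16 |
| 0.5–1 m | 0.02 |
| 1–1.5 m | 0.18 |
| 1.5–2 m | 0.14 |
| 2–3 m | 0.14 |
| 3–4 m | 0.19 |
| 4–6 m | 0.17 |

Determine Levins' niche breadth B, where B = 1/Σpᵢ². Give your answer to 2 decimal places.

Σpᵢ² = 0.16² + 0.02² + 0.18² + 0.14² + 0.14² + 0.19² + 0.17² = 0.0256 + 0.0004 + 0.0324 + 0.0196 + 0.0196 + 0.0361 + 0.0289 = 0.1626
B = 1 / 0.1626 = 6.1501

6.15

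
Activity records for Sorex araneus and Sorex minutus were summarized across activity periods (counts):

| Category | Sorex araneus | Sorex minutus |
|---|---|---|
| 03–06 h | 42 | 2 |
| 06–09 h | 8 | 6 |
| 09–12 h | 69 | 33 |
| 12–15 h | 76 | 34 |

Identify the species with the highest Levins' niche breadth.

Proportions for Sorex araneus (n=195): 42/195=0.2154, 8/195=0.0410, 69/195=0.3538, 76/195=0.3897
Proportions for Sorex minutus (n=75): 2/75=0.0267, 6/75=0.0800, 33/75=0.4400, 34/75=0.4533
Σp_aranᵢ² = 0.2154² + 0.0410² + 0.3538² + 0.3897² = 0.046397 + 0.001681 + 0.125174 + 0.151866 = 0.325118
B_aran = 1 / 0.325118 = 3.0758
Σp_minuᵢ² = 0.0267² + 0.0800² + 0.4400² + 0.4533² = 0.000713 + 0.006400 + 0.193600 + 0.205481 = 0.406194
B_minu = 1 / 0.406194 = 2.4619
Highest B → broadest niche (most generalist): Sorex araneus (B = 3.08).

Sorex araneus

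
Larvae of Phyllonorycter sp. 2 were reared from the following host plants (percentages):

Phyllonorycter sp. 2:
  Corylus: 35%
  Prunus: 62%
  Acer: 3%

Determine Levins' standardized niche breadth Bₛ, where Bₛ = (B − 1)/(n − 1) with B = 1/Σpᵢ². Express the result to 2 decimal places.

Convert percentages to proportions (divide by 100).
Σpᵢ² = 0.35² + 0.62² + 0.03² = 0.1225 + 0.3844 + 0.0009 = 0.5078
B = 1 / 0.5078 = 1.9693
Bₛ = (B − 1)/(n − 1) = (1.9693 − 1)/(3 − 1) = 0.9693/2 = 0.4847

0.48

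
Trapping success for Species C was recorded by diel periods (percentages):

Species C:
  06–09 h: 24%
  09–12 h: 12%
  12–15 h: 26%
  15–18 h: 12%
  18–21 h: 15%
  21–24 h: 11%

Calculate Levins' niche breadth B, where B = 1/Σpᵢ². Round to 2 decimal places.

Convert percentages to proportions (divide by 100).
Σpᵢ² = 0.24² + 0.12² + 0.26² + 0.12² + 0.15² + 0.11² = 0.0576 + 0.0144 + 0.0676 + 0.0144 + 0.0225 + 0.0121 = 0.1886
B = 1 / 0.1886 = 5.3022

5.30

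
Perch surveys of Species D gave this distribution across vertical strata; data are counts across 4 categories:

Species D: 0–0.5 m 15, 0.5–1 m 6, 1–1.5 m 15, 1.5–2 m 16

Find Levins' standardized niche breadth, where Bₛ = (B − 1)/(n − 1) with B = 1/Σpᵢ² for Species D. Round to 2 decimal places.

0.88

Proportions for Species D (n=52): 15/52=0.2885, 6/52=0.1154, 15/52=0.2885, 16/52=0.3077
Σpᵢ² = 0.2885² + 0.1154² + 0.2885² + 0.3077² = 0.083232 + 0.013317 + 0.083232 + 0.094679 = 0.274460
B = 1 / 0.274460 = 3.6435
Bₛ = (B − 1)/(n − 1) = (3.6435 − 1)/(4 − 1) = 2.6435/3 = 0.8812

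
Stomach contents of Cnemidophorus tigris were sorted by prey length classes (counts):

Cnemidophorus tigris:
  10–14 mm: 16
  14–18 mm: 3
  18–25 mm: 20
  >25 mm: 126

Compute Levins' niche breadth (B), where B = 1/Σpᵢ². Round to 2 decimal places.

Proportions for Cnemidophorus tigris (n=165): 16/165=0.0970, 3/165=0.0182, 20/165=0.1212, 126/165=0.7636
Σpᵢ² = 0.0970² + 0.0182² + 0.1212² + 0.7636² = 0.009409 + 0.000331 + 0.014689 + 0.583085 = 0.607514
B = 1 / 0.607514 = 1.6461

1.65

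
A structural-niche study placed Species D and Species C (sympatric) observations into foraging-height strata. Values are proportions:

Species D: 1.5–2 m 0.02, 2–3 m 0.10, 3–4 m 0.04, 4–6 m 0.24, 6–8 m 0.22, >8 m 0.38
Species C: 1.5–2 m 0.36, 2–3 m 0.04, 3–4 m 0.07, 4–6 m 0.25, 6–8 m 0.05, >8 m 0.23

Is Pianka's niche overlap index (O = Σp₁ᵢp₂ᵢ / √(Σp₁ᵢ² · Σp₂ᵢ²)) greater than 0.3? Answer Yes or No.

Σ p₁ᵢp₂ᵢ = 0.0072 + 0.0040 + 0.0028 + 0.0600 + 0.0110 + 0.0874 = 0.1724
Σp_1ᵢ² = 0.02² + 0.10² + 0.04² + 0.24² + 0.22² + 0.38² = 0.0004 + 0.0100 + 0.0016 + 0.0576 + 0.0484 + 0.1444 = 0.2624
Σp_2ᵢ² = 0.36² + 0.04² + 0.07² + 0.25² + 0.05² + 0.23² = 0.1296 + 0.0016 + 0.0049 + 0.0625 + 0.0025 + 0.0529 = 0.2540
O = 0.1724 / √(0.2624 × 0.2540) = 0.1724 / 0.25817 = 0.6678
O = 0.6678 > 0.3 → Yes.

Yes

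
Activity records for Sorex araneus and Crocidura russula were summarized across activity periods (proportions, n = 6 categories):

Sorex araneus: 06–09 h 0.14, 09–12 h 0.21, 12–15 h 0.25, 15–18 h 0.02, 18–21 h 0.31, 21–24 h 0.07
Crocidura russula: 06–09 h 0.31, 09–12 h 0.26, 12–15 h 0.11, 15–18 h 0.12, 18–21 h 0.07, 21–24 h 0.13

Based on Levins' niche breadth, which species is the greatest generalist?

Σp_aranᵢ² = 0.14² + 0.21² + 0.25² + 0.02² + 0.31² + 0.07² = 0.0196 + 0.0441 + 0.0625 + 0.0004 + 0.0961 + 0.0049 = 0.2276
B_aran = 1 / 0.2276 = 4.3937
Σp_russᵢ² = 0.31² + 0.26² + 0.11² + 0.12² + 0.07² + 0.13² = 0.0961 + 0.0676 + 0.0121 + 0.0144 + 0.0049 + 0.0169 = 0.2120
B_russ = 1 / 0.2120 = 4.7170
Highest B → broadest niche (most generalist): Crocidura russula (B = 4.72).

Crocidura russula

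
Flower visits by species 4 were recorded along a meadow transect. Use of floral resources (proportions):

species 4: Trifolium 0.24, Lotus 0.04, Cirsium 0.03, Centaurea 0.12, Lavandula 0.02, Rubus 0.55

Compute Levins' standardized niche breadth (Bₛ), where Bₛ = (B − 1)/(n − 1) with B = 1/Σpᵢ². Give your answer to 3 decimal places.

Σpᵢ² = 0.24² + 0.04² + 0.03² + 0.12² + 0.02² + 0.55² = 0.0576 + 0.0016 + 0.0009 + 0.0144 + 0.0004 + 0.3025 = 0.3774
B = 1 / 0.3774 = 2.64971
Bₛ = (B − 1)/(n − 1) = (2.64971 − 1)/(6 − 1) = 1.64971/5 = 0.32994

0.330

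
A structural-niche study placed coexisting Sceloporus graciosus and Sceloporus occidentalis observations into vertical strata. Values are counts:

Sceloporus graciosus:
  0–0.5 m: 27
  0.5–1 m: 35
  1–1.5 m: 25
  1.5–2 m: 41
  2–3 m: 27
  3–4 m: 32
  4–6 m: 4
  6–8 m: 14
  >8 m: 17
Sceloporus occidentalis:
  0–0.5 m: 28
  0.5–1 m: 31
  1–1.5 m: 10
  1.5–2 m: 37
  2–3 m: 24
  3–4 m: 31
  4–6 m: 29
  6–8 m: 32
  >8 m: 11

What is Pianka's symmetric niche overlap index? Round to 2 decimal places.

0.91

Proportions for Sceloporus graciosus (n=222): 27/222=0.1216, 35/222=0.1577, 25/222=0.1126, 41/222=0.1847, 27/222=0.1216, 32/222=0.1441, 4/222=0.0180, 14/222=0.0631, 17/222=0.0766
Proportions for Sceloporus occidentalis (n=233): 28/233=0.1202, 31/233=0.1330, 10/233=0.0429, 37/233=0.1588, 24/233=0.1030, 31/233=0.1330, 29/233=0.1245, 32/233=0.1373, 11/233=0.0472
Σ p₁ᵢp₂ᵢ = 0.014616 + 0.020974 + 0.004831 + 0.029330 + 0.012525 + 0.019165 + 0.002241 + 0.008664 + 0.003616 = 0.115962
Σp_1ᵢ² = 0.1216² + 0.1577² + 0.1126² + 0.1847² + 0.1216² + 0.1441² + 0.0180² + 0.0631² + 0.0766² = 0.014787 + 0.024869 + 0.012679 + 0.034114 + 0.014787 + 0.020765 + 0.000324 + 0.003982 + 0.005868 = 0.132175
Σp_2ᵢ² = 0.1202² + 0.1330² + 0.0429² + 0.1588² + 0.1030² + 0.1330² + 0.1245² + 0.1373² + 0.0472² = 0.014448 + 0.017689 + 0.001840 + 0.025217 + 0.010609 + 0.017689 + 0.015500 + 0.018851 + 0.002228 = 0.124071
O = 0.115962 / √(0.132175 × 0.124071) = 0.115962 / 0.1280589 = 0.9055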